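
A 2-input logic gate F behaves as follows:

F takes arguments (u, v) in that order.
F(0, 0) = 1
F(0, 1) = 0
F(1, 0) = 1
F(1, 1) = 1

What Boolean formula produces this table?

F(u, v) = ~(~u & v)

F is 0 on exactly one input, (0,1), whose minterm is ¬u·v. So F is the negation of that single conjunction.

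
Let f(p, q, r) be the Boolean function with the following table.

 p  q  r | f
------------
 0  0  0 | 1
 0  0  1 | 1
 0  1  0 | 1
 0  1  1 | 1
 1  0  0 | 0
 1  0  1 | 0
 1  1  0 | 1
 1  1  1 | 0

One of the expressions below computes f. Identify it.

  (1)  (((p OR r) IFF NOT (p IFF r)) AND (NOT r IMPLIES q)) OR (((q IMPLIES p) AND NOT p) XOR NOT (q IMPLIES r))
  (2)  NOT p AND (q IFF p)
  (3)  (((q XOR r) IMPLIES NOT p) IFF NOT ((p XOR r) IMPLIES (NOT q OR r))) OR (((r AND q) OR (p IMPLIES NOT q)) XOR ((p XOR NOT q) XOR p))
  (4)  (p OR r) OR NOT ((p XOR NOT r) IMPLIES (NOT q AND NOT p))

1

(2) fails at (0,1,0): the formula yields 0, f is 1.
(3) fails at (0,0,0): the formula yields 0, f is 1.
(4) fails at (0,0,0): the formula yields 0, f is 1.
That leaves (1). Evaluating it on every row reproduces the table of f exactly.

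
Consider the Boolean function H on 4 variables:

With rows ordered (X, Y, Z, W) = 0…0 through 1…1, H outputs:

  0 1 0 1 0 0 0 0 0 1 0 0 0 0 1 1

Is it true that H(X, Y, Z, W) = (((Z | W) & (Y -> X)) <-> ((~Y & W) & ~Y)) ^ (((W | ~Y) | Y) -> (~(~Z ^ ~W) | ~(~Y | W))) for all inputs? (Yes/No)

No

Evaluate (((Z | W) & (Y -> X)) <-> ((~Y & W) & ~Y)) ^ (((W | ~Y) | Y) -> (~(~Z ^ ~W) | ~(~Y | W))) on each row and compare to H:
  X=0, Y=0, Z=0, W=0: formula gives 0, H = 0 ✓
  X=0, Y=0, Z=0, W=1: formula gives 1, H = 1 ✓
  X=0, Y=0, Z=1, W=0: formula gives 0, H = 0 ✓
  X=0, Y=0, Z=1, W=1: formula gives 0, but H = 1 ✗
Row (0,0,1,1) is a counterexample, so the formula is not equivalent to H.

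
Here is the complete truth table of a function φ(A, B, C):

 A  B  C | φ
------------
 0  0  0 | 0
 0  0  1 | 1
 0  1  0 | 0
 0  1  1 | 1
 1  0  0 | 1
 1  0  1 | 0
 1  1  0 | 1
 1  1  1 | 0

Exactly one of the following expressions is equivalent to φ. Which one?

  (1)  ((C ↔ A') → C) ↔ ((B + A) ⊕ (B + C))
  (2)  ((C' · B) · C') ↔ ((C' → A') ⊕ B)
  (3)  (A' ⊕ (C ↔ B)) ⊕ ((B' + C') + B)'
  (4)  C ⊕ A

4

(1) disagrees with φ on (0,1,1) (formula → 0, table → 1); rule it out.
(2) disagrees with φ on (0,0,1) (formula → 0, table → 1); rule it out.
(3) disagrees with φ on (0,1,0) (formula → 1, table → 0); rule it out.
(4) is the remaining candidate, and it agrees with φ on all 8 inputs.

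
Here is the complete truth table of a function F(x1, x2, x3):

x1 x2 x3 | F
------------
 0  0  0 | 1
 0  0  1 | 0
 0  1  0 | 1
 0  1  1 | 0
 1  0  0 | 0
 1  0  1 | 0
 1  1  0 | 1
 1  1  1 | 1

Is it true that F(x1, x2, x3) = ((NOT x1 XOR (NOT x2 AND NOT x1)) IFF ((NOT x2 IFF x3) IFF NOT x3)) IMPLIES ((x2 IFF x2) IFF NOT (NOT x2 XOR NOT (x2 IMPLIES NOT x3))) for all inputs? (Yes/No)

No

Test each input against both F and the formula:
  x1=0, x2=0, x3=0: formula gives 0, but F = 1 ✗
Since they disagree at (0,0,0), the expression is not a correct formula for F.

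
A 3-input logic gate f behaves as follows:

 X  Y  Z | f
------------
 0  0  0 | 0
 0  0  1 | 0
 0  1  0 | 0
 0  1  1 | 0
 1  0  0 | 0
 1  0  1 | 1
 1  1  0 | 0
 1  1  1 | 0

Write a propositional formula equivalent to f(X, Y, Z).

f(X, Y, Z) = (X & ~Y) & Z

Only row (1,0,1) gives 1. That row's minterm X·¬Y·Z is f directly.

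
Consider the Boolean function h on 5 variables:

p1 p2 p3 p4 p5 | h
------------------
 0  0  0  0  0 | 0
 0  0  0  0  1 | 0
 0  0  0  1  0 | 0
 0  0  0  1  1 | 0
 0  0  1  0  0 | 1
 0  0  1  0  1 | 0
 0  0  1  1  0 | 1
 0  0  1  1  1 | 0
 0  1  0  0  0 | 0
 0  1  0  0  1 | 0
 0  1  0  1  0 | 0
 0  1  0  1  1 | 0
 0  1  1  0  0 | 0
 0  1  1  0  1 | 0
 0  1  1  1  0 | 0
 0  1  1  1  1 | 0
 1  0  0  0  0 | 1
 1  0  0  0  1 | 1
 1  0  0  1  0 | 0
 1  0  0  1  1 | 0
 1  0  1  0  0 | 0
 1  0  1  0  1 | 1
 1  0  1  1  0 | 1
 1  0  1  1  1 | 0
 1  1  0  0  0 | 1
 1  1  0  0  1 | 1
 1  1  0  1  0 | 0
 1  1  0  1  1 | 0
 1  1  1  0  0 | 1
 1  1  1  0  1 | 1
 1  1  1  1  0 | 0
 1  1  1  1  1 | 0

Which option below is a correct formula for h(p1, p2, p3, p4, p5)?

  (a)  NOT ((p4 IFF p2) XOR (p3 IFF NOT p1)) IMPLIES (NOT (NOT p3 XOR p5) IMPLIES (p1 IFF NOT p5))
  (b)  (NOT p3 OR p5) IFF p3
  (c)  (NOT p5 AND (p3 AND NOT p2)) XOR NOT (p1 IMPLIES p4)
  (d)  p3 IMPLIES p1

(a): at (0,0,0,0,0) it gives 1, but h = 0 — eliminated.
(b): at (0,0,1,0,0) it gives 0, but h = 1 — eliminated.
(d): at (0,0,0,0,0) it gives 1, but h = 0 — eliminated.
That leaves (c). Evaluating it on every row reproduces the table of h exactly.

c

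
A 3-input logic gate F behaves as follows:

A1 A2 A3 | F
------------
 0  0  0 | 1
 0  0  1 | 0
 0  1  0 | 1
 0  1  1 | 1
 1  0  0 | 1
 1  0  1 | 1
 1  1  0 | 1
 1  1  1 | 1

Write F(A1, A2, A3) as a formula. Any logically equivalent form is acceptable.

F(A1, A2, A3) = ¬((¬A1 ∧ ¬A2) ∧ A3)

F is 0 on exactly one input, (0,0,1), whose minterm is ¬A1·¬A2·A3. So F is the negation of that single conjunction.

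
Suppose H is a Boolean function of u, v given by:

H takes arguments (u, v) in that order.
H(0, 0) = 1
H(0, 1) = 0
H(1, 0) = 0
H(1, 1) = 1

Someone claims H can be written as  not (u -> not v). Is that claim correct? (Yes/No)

No

Check the formula against H row by row:
  u=0, v=0: formula gives 0, but H = 1 ✗
Since they disagree at (0,0), the expression is not a correct formula for H.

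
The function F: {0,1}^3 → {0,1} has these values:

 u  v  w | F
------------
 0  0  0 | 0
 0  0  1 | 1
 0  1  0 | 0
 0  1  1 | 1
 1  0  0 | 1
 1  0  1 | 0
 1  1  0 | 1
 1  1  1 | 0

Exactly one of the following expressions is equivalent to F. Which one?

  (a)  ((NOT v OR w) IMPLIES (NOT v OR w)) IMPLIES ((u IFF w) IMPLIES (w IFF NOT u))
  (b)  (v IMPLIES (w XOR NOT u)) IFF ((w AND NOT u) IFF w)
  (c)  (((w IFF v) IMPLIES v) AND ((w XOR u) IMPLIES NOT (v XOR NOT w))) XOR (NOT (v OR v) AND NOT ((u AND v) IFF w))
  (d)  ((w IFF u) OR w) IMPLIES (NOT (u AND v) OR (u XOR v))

(b) disagrees with F on (0,0,0) (formula → 1, table → 0); rule it out.
(c) disagrees with F on (0,0,1) (formula → 0, table → 1); rule it out.
(d) disagrees with F on (0,0,0) (formula → 1, table → 0); rule it out.
(a) is the remaining candidate, and it agrees with F on all 8 inputs.

a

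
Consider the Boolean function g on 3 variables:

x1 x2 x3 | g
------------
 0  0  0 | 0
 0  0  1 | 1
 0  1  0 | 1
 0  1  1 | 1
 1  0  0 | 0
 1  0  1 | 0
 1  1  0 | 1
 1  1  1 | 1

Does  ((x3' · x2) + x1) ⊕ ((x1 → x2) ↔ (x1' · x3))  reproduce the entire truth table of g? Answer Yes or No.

Yes

Check the formula against g row by row:
  x1=0, x2=0, x3=0: formula gives 0, g = 0 ✓
  x1=0, x2=0, x3=1: formula gives 1, g = 1 ✓
  x1=0, x2=1, x3=0: formula gives 1, g = 1 ✓
  x1=0, x2=1, x3=1: formula gives 1, g = 1 ✓
  x1=1, x2=0, x3=0: formula gives 0, g = 0 ✓
  … (the remaining 3 rows also agree.)
All 8 rows match — the expression computes g exactly.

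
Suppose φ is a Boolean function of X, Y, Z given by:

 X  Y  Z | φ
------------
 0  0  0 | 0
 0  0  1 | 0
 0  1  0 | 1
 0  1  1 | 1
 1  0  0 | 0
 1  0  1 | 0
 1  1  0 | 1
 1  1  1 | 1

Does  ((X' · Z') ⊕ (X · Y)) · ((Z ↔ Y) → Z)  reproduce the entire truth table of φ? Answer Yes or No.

Check the formula against φ row by row:
  X=0, Y=0, Z=0: formula gives 0, φ = 0 ✓
  X=0, Y=0, Z=1: formula gives 0, φ = 0 ✓
  X=0, Y=1, Z=0: formula gives 1, φ = 1 ✓
  X=0, Y=1, Z=1: formula gives 0, but φ = 1 ✗
Since they disagree at (0,1,1), the expression is not a correct formula for φ.

No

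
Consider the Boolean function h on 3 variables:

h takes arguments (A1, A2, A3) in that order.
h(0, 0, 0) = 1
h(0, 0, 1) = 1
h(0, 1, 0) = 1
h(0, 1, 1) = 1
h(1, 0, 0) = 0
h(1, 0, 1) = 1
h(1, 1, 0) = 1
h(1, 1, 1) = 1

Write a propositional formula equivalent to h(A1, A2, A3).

h(A1, A2, A3) = ~((A1 & ~A2) & ~A3)

h is 0 on exactly one input, (1,0,0), whose minterm is A1·¬A2·¬A3. So h is the negation of that single conjunction.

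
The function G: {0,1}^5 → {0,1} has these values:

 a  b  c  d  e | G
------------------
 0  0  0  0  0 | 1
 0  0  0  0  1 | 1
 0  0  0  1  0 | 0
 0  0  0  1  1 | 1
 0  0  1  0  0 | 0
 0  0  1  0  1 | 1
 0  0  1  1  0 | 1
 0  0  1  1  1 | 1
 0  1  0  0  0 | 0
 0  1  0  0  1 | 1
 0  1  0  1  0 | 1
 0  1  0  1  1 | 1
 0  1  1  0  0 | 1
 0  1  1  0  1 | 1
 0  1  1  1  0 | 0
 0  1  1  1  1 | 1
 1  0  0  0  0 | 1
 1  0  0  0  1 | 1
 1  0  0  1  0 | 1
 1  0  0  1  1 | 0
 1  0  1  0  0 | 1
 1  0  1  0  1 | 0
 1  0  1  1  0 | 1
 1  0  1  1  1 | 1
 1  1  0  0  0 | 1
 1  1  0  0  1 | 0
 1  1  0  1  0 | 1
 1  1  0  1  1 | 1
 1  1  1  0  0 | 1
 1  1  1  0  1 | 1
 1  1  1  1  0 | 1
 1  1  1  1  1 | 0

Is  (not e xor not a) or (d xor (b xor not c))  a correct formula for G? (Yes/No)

Yes

Check the formula against G row by row:
  a=0, b=0, c=0, d=0, e=0: formula gives 1, G = 1 ✓
  a=0, b=0, c=0, d=0, e=1: formula gives 1, G = 1 ✓
  a=0, b=0, c=0, d=1, e=0: formula gives 0, G = 0 ✓
  a=0, b=0, c=0, d=1, e=1: formula gives 1, G = 1 ✓
  …and likewise for the remaining 28 rows.
No disagreement on any input; they are logically equivalent.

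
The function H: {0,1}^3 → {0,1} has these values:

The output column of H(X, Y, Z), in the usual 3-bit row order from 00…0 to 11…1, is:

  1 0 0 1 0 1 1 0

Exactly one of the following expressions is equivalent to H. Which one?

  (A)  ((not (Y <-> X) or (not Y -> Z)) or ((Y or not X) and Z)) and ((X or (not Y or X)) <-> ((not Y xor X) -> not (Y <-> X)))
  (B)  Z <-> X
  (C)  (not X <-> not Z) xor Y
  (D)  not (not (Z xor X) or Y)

(A): at (0,0,0) it gives 0, but H = 1 — eliminated.
(B): at (0,1,0) it gives 1, but H = 0 — eliminated.
(D): at (0,0,0) it gives 0, but H = 1 — eliminated.
(C) is the remaining candidate, and it agrees with H on all 8 inputs.

C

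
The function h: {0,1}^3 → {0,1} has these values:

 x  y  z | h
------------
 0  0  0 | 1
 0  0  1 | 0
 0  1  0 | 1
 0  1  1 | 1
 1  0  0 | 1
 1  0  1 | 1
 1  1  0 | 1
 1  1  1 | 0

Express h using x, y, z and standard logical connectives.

h is 0 on only 2 rows — (0,0,1), (1,1,1). Writing each as a minterm (¬x·¬y·z, x·y·z) and OR-ing them characterizes exactly where h=0, so h is the negation of that disjunction.

h(x, y, z) = (((x' · y') · z) + ((x · y) · z))'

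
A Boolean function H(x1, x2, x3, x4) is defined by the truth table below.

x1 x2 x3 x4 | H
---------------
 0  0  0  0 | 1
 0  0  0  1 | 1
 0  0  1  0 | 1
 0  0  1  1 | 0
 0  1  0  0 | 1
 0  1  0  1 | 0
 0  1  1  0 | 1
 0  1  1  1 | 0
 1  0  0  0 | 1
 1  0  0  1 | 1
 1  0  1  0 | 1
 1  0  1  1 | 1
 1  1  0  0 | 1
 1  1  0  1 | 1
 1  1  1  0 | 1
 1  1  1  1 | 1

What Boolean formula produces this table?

H is 0 on only 3 rows — (0,0,1,1), (0,1,0,1), (0,1,1,1). Writing each as a minterm (¬x1·¬x2·x3·x4, ¬x1·x2·¬x3·x4, ¬x1·x2·x3·x4) and OR-ing them characterizes exactly where H=0, so H is the negation of that disjunction.

H(x1, x2, x3, x4) = ¬(((((¬x1 ∧ ¬x2) ∧ x3) ∧ x4) ∨ (((¬x1 ∧ x2) ∧ ¬x3) ∧ x4)) ∨ (((¬x1 ∧ x2) ∧ x3) ∧ x4))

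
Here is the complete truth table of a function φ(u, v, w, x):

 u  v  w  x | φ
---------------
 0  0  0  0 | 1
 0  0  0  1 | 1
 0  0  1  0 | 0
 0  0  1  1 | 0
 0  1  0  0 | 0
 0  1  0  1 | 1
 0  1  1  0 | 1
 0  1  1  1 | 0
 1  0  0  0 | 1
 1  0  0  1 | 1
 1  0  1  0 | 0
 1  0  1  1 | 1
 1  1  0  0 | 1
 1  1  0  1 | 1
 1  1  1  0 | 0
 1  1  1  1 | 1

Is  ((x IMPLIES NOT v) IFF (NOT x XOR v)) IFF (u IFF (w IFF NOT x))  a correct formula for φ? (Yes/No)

No

Check the formula against φ row by row:
  u=0, v=0, w=0, x=0: formula gives 1, φ = 1 ✓
  u=0, v=0, w=0, x=1: formula gives 1, φ = 1 ✓
  u=0, v=0, w=1, x=0: formula gives 0, φ = 0 ✓
  u=0, v=0, w=1, x=1: formula gives 0, φ = 0 ✓
  …
  u=1, v=0, w=0, x=0: formula gives 0, but φ = 1 ✗
Since they disagree at (1,0,0,0), the expression is not a correct formula for φ.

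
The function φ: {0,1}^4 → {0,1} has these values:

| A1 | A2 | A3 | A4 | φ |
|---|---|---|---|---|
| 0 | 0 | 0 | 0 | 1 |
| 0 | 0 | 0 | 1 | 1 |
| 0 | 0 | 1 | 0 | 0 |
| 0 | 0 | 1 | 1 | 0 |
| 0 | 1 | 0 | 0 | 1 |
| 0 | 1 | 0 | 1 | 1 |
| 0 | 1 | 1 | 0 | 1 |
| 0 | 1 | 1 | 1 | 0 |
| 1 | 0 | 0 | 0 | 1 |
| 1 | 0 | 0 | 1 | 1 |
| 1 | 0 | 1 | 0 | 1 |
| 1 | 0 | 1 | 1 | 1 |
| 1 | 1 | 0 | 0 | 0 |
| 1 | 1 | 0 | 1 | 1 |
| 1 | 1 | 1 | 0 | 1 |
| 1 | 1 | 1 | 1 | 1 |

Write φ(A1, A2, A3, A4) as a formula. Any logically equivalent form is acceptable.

φ(A1, A2, A3, A4) = ~((((((~A1 & ~A2) & A3) & ~A4) | (((~A1 & ~A2) & A3) & A4)) | (((~A1 & A2) & A3) & A4)) | (((A1 & A2) & ~A3) & ~A4))

φ is 0 on only 4 rows — (0,0,1,0), (0,0,1,1), (0,1,1,1), (1,1,0,0). Writing each as a minterm (¬A1·¬A2·A3·¬A4, ¬A1·¬A2·A3·A4, ¬A1·A2·A3·A4, A1·A2·¬A3·¬A4) and OR-ing them characterizes exactly where φ=0, so φ is the negation of that disjunction.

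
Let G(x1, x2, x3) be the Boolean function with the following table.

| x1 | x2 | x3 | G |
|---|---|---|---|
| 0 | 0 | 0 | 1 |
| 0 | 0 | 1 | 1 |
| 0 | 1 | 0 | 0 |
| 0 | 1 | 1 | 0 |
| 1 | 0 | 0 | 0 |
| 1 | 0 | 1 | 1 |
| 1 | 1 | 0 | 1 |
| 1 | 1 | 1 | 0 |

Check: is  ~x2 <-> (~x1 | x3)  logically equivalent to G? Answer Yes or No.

Yes

Test each input against both G and the formula:
  x1=0, x2=0, x3=0: formula gives 1, G = 1 ✓
  x1=0, x2=0, x3=1: formula gives 1, G = 1 ✓
  x1=0, x2=1, x3=0: formula gives 0, G = 0 ✓
  x1=0, x2=1, x3=1: formula gives 0, G = 0 ✓
  x1=1, x2=0, x3=0: formula gives 0, G = 0 ✓
  …and likewise for the remaining 3 rows.
No disagreement on any input; they are logically equivalent.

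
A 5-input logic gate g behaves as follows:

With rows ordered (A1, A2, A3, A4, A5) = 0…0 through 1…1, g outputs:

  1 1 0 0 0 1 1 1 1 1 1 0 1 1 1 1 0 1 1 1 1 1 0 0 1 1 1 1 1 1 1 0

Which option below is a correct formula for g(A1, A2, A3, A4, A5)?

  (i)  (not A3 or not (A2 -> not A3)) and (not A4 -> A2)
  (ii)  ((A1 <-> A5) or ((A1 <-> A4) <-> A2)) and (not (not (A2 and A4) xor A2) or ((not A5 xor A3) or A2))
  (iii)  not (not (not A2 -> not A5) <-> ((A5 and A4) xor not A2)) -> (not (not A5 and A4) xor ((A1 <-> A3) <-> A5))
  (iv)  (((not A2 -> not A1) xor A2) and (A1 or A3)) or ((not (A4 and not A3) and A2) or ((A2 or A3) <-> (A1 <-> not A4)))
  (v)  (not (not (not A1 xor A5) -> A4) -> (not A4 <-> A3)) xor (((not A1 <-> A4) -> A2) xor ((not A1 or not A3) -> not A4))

iii

(i) fails at (0,0,0,0,0): the formula yields 0, g is 1.
(ii) fails at (0,0,0,0,1): the formula yields 0, g is 1.
(iv) fails at (0,0,1,0,0): the formula yields 1, g is 0.
(v) fails at (0,0,0,0,1): the formula yields 0, g is 1.
Only (iii) survives; checking it on all 32 rows confirms it matches g.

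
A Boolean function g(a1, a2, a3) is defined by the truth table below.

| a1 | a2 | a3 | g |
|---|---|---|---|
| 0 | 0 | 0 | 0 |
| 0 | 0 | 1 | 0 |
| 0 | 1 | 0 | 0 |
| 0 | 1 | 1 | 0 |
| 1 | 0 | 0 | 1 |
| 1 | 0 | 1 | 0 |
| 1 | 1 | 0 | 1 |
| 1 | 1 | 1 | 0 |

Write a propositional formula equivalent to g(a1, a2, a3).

g(a1, a2, a3) = ((a1 · a2') · a3') + ((a1 · a2) · a3')

Collect the rows where g=1 — (1,0,0), (1,1,0) — and write one minterm per row: a1·¬a2·¬a3, a1·a2·¬a3. Their union (logical OR) reproduces the table exactly.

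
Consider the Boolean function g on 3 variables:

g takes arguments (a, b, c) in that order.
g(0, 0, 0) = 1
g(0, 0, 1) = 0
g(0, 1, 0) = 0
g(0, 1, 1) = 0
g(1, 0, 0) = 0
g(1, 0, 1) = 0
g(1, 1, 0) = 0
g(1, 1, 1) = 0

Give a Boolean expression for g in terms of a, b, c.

The output is 1 only when every input is 0 — NOR of all inputs.

g(a, b, c) = ~((a | b) | c)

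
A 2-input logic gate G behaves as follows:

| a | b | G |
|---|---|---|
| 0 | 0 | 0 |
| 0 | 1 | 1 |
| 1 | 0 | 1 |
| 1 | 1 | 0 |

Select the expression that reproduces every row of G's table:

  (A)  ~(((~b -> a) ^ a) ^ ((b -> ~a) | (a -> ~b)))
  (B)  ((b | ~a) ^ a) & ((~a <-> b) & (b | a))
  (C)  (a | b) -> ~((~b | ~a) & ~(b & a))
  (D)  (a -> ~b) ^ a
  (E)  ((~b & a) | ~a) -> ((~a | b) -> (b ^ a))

B

(A) fails at (1,0): the formula yields 0, G is 1.
(C) fails at (0,0): the formula yields 1, G is 0.
(D) fails at (0,0): the formula yields 1, G is 0.
(E) fails at (1,1): the formula yields 1, G is 0.
That leaves (B). Evaluating it on every row reproduces the table of G exactly.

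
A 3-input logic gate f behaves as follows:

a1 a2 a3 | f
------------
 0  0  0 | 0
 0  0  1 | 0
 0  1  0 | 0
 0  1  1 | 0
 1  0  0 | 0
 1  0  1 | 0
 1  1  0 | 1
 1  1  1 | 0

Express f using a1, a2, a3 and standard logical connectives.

f(a1, a2, a3) = (a1 & a2) & ~a3

f is 1 on exactly one input, (1,1,0), whose minterm is a1·a2·¬a3. So f is just that conjunction.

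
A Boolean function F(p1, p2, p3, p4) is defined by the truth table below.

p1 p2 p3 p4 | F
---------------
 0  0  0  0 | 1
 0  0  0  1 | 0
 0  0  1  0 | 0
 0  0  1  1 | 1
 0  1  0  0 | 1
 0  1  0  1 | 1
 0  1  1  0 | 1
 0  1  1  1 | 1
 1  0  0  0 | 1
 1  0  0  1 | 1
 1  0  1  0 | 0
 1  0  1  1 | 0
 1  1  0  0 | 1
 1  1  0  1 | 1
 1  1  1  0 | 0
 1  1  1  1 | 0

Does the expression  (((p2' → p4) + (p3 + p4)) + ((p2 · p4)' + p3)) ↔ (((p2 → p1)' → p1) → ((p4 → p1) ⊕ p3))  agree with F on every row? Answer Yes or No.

Yes

Test each input against both F and the formula:
  p1=0, p2=0, p3=0, p4=0: formula gives 1, F = 1 ✓
  p1=0, p2=0, p3=0, p4=1: formula gives 0, F = 0 ✓
  p1=0, p2=0, p3=1, p4=0: formula gives 0, F = 0 ✓
  p1=0, p2=0, p3=1, p4=1: formula gives 1, F = 1 ✓
  …and likewise for the remaining 12 rows.
Every row agrees, so the formula is equivalent.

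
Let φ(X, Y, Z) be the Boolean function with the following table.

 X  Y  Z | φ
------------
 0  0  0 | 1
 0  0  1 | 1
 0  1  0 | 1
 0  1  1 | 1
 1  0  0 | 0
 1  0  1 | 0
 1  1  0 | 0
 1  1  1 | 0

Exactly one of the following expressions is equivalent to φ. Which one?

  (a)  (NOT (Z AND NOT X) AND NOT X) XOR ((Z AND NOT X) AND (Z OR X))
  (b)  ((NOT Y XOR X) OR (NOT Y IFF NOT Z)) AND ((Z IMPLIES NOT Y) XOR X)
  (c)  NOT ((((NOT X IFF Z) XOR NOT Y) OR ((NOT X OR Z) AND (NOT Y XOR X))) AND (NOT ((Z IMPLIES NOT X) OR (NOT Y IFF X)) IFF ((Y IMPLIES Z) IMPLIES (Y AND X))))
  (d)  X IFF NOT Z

(b): at (0,1,0) it gives 0, but φ = 1 — eliminated.
(c): at (0,0,0) it gives 0, but φ = 1 — eliminated.
(d): at (0,0,0) it gives 0, but φ = 1 — eliminated.
Only (a) survives; checking it on all 8 rows confirms it matches φ.

a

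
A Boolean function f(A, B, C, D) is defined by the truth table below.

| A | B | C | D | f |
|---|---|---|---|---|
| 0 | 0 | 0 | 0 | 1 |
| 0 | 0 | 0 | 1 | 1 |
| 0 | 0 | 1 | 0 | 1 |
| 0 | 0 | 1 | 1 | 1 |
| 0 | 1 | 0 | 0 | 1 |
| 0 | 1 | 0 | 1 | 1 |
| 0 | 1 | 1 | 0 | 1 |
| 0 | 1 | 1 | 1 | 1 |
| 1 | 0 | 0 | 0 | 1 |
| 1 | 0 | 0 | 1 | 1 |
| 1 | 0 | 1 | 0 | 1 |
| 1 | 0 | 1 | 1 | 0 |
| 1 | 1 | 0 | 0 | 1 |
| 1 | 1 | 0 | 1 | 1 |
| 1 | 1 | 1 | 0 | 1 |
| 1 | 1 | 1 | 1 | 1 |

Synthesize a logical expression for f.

f is 0 on exactly one input, (1,0,1,1), whose minterm is A·¬B·C·D. So f is the negation of that single conjunction.

f(A, B, C, D) = ¬(((A ∧ ¬B) ∧ C) ∧ D)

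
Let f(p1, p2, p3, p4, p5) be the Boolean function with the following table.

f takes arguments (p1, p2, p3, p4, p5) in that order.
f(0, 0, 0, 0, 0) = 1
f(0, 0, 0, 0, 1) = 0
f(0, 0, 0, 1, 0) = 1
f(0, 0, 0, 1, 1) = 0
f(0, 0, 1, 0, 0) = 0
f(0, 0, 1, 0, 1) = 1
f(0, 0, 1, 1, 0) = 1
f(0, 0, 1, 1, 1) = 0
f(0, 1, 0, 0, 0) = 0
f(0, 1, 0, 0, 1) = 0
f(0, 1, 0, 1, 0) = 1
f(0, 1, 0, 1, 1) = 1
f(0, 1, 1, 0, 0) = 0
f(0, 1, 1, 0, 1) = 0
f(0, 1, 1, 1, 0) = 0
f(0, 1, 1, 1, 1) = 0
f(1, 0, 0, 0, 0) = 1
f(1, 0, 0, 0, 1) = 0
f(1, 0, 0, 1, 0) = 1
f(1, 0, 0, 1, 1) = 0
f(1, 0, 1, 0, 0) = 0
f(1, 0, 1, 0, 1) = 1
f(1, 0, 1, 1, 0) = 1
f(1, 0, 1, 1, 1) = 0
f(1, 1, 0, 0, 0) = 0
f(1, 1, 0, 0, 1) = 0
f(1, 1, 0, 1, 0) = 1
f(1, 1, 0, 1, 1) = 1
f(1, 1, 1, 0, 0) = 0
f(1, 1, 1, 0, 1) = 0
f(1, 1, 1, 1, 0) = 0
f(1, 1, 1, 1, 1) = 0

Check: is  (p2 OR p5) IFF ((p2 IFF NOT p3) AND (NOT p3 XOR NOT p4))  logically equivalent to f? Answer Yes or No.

Evaluate (p2 OR p5) IFF ((p2 IFF NOT p3) AND (NOT p3 XOR NOT p4)) on each row and compare to f:
  p1=0, p2=0, p3=0, p4=0, p5=0: formula gives 1, f = 1 ✓
  p1=0, p2=0, p3=0, p4=0, p5=1: formula gives 0, f = 0 ✓
  p1=0, p2=0, p3=0, p4=1, p5=0: formula gives 1, f = 1 ✓
  p1=0, p2=0, p3=0, p4=1, p5=1: formula gives 0, f = 0 ✓
  … (the remaining 28 rows also agree.)
Every row agrees, so the formula is equivalent.

Yes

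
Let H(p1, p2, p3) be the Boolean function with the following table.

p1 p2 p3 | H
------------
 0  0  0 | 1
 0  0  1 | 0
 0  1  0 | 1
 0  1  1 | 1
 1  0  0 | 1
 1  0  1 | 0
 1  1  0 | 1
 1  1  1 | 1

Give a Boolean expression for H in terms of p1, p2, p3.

H is 0 on only 2 rows — (0,0,1), (1,0,1). Writing each as a minterm (¬p1·¬p2·p3, p1·¬p2·p3) and OR-ing them characterizes exactly where H=0, so H is the negation of that disjunction.

H(p1, p2, p3) = not (((not p1 and not p2) and p3) or ((p1 and not p2) and p3))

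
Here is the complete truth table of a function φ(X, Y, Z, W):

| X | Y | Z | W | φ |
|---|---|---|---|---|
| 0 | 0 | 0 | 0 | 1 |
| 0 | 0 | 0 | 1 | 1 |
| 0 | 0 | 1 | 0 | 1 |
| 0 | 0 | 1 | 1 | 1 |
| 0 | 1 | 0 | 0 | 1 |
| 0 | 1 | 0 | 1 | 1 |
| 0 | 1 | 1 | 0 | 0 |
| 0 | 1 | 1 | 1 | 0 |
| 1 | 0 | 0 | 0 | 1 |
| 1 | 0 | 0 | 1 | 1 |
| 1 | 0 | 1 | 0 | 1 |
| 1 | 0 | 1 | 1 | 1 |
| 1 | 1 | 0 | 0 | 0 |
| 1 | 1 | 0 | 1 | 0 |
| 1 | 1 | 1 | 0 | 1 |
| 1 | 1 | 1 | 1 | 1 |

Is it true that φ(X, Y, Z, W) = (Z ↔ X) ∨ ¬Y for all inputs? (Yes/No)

Test each input against both φ and the formula:
  X=0, Y=0, Z=0, W=0: formula gives 1, φ = 1 ✓
  X=0, Y=0, Z=0, W=1: formula gives 1, φ = 1 ✓
  X=0, Y=0, Z=1, W=0: formula gives 1, φ = 1 ✓
  X=0, Y=0, Z=1, W=1: formula gives 1, φ = 1 ✓
  …and likewise for the remaining 12 rows.
No disagreement on any input; they are logically equivalent.

Yes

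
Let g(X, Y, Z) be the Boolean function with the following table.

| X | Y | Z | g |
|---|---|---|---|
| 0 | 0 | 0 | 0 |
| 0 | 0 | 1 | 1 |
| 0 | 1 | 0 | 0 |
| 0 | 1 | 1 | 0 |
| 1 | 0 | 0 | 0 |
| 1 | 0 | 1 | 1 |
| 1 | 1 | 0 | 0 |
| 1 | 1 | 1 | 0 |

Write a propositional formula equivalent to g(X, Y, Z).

g(X, Y, Z) = ((¬X ∧ ¬Y) ∧ Z) ∨ ((X ∧ ¬Y) ∧ Z)

Collect the rows where g=1 — (0,0,1), (1,0,1) — and write one minterm per row: ¬X·¬Y·Z, X·¬Y·Z. Their union (logical OR) reproduces the table exactly.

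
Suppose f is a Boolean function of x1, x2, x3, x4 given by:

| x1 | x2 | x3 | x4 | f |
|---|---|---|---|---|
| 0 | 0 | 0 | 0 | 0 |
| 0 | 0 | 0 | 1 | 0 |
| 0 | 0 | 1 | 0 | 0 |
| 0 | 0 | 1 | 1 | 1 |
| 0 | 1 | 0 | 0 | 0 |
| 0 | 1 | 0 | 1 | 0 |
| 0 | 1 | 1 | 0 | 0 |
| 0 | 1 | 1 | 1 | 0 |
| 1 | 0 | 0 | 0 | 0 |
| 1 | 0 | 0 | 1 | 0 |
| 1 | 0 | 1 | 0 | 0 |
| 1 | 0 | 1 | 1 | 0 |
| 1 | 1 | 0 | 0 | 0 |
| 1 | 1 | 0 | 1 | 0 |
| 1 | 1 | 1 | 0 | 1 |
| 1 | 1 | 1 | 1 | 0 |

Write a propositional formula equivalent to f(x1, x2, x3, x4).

The 1-rows are (0,0,1,1), (1,1,1,0). Each contributes one minterm — ¬x1·¬x2·x3·x4; x1·x2·x3·¬x4 — and their disjunction is a sum-of-products form of f.

f(x1, x2, x3, x4) = (((~x1 & ~x2) & x3) & x4) | (((x1 & x2) & x3) & ~x4)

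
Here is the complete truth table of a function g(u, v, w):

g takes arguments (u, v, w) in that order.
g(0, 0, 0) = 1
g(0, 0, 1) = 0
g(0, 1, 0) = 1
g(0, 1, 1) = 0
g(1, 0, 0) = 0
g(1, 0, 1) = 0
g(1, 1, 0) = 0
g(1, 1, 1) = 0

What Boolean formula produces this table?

g(u, v, w) = ((~u & ~v) & ~w) | ((~u & v) & ~w)

g=1 on 2 inputs: (0,0,0), (0,1,0). Reading each as a conjunction of literals (¬u·¬v·¬w, ¬u·v·¬w) and taking the OR gives the canonical DNF.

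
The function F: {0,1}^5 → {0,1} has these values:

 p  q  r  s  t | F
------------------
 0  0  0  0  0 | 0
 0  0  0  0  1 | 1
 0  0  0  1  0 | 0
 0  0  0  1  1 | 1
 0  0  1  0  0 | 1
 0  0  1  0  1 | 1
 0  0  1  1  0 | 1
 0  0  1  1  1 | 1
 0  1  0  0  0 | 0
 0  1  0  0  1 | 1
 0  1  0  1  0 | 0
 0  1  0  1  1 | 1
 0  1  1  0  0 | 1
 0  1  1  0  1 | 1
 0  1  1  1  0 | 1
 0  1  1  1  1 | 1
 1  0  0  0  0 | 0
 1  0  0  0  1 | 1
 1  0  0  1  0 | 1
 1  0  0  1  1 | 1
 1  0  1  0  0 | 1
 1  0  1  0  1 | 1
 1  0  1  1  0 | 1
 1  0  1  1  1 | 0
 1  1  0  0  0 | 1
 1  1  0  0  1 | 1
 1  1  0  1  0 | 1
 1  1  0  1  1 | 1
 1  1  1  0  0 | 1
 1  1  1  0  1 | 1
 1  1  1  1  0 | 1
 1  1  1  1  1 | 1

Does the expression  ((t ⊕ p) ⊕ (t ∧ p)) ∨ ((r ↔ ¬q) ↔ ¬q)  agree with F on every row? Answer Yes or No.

Check the formula against F row by row:
  p=0, q=0, r=0, s=0, t=0: formula gives 0, F = 0 ✓
  p=0, q=0, r=0, s=0, t=1: formula gives 1, F = 1 ✓
  p=0, q=0, r=0, s=1, t=0: formula gives 0, F = 0 ✓
  p=0, q=0, r=0, s=1, t=1: formula gives 1, F = 1 ✓
  …
  p=1, q=0, r=0, s=0, t=0: formula gives 1, but F = 0 ✗
Since they disagree at (1,0,0,0,0), the expression is not a correct formula for F.

No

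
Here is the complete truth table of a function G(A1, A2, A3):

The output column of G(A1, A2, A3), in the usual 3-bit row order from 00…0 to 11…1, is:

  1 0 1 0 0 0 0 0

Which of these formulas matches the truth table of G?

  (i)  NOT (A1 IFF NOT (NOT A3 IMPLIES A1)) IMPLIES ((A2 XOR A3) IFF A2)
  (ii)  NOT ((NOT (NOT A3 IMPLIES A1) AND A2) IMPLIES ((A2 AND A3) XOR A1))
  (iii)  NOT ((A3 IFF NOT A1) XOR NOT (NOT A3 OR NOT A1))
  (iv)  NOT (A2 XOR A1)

(i) disagrees with G on (0,0,1) (formula → 1, table → 0); rule it out.
(ii) disagrees with G on (0,0,0) (formula → 0, table → 1); rule it out.
(iv) disagrees with G on (0,0,1) (formula → 1, table → 0); rule it out.
That leaves (iii). Evaluating it on every row reproduces the table of G exactly.

iii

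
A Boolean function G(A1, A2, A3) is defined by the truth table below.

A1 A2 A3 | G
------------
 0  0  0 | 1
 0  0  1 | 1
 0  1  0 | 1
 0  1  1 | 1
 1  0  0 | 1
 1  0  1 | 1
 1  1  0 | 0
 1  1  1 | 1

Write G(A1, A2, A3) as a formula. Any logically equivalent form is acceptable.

G(A1, A2, A3) = ((A1 · A2) · A3')'

Only row (1,1,0) gives 0. So G is 1 everywhere except there — the complement of the minterm A1·A2·¬A3.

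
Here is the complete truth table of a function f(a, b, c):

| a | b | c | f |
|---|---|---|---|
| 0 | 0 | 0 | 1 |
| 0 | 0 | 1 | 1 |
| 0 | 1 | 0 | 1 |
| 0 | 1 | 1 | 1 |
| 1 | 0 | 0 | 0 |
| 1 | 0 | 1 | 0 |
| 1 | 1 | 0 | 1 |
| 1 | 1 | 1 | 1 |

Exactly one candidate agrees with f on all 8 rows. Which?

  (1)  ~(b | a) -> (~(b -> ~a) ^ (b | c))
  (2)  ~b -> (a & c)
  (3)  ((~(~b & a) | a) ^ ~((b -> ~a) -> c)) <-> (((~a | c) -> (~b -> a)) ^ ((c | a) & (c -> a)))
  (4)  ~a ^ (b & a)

(1) disagrees with f on (0,0,0) (formula → 0, table → 1); rule it out.
(2) disagrees with f on (0,0,0) (formula → 0, table → 1); rule it out.
(3) disagrees with f on (0,0,1) (formula → 0, table → 1); rule it out.
Only (4) survives; checking it on all 8 rows confirms it matches f.

4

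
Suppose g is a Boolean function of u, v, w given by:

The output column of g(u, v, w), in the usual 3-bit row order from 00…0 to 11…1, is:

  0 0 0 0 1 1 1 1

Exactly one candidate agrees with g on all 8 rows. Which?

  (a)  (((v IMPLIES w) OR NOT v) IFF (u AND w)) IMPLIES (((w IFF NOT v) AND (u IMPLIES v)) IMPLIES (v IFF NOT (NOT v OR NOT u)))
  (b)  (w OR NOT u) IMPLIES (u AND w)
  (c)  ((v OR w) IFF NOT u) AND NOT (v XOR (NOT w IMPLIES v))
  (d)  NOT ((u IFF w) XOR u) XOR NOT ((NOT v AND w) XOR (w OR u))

(a) disagrees with g on (0,0,0) (formula → 1, table → 0); rule it out.
(c) disagrees with g on (0,1,0) (formula → 1, table → 0); rule it out.
(d) disagrees with g on (0,0,0) (formula → 1, table → 0); rule it out.
Only (b) survives; checking it on all 8 rows confirms it matches g.

b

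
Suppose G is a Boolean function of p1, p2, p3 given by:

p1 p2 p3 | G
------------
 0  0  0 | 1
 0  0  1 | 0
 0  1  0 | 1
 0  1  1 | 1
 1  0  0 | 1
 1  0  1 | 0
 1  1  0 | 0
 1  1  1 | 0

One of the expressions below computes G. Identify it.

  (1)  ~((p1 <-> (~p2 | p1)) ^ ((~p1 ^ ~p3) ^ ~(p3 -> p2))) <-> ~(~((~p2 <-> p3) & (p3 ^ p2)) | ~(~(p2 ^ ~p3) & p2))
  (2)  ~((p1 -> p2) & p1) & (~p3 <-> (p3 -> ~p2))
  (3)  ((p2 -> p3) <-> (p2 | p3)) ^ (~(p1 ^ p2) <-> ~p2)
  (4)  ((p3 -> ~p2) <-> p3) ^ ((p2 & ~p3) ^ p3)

(1) disagrees with G on (0,0,0) (formula → 0, table → 1); rule it out.
(3) disagrees with G on (0,1,1) (formula → 0, table → 1); rule it out.
(4) disagrees with G on (0,0,0) (formula → 0, table → 1); rule it out.
That leaves (2). Evaluating it on every row reproduces the table of G exactly.

2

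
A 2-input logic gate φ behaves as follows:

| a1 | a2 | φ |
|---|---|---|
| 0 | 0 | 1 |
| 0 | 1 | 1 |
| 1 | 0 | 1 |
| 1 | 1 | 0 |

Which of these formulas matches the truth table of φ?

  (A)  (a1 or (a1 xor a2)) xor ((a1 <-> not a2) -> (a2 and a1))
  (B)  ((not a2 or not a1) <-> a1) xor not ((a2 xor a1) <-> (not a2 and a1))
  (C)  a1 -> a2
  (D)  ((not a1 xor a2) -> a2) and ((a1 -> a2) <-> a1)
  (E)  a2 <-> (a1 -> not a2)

A

(B) fails at (0,0): the formula yields 0, φ is 1.
(C) fails at (1,0): the formula yields 0, φ is 1.
(D) fails at (0,0): the formula yields 0, φ is 1.
(E) fails at (0,0): the formula yields 0, φ is 1.
(A) is the remaining candidate, and it agrees with φ on all 4 inputs.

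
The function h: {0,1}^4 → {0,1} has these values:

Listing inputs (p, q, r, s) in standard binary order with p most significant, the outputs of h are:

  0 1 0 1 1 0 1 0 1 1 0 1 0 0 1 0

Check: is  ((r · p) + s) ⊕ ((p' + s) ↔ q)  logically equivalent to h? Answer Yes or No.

Yes

Check the formula against h row by row:
  p=0, q=0, r=0, s=0: formula gives 0, h = 0 ✓
  p=0, q=0, r=0, s=1: formula gives 1, h = 1 ✓
  p=0, q=0, r=1, s=0: formula gives 0, h = 0 ✓
  p=0, q=0, r=1, s=1: formula gives 1, h = 1 ✓
  …and likewise for the remaining 12 rows.
All 16 rows match — the expression computes h exactly.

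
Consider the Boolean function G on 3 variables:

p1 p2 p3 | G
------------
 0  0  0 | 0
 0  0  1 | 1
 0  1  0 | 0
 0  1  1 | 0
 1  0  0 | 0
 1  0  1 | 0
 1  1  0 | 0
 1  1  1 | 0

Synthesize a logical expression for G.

G is 1 on exactly one input, (0,0,1), whose minterm is ¬p1·¬p2·p3. So G is just that conjunction.

G(p1, p2, p3) = (~p1 & ~p2) & p3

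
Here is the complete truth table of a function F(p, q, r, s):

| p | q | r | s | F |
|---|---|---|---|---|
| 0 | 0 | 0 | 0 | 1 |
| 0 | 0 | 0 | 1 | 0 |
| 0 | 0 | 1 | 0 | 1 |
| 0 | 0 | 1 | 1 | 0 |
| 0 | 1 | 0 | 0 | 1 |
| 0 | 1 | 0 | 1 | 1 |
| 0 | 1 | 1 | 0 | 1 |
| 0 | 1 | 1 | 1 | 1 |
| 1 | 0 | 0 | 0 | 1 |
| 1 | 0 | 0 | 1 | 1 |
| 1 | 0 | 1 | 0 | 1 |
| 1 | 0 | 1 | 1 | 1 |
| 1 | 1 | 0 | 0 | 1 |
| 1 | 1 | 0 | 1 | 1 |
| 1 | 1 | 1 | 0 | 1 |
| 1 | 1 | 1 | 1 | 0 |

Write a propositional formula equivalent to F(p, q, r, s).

F(p, q, r, s) = ~(((((~p & ~q) & ~r) & s) | (((~p & ~q) & r) & s)) | (((p & q) & r) & s))

There are just 3 zero rows: (0,0,0,1), (0,0,1,1), (1,1,1,1). Their minterms are ¬p·¬q·¬r·s, ¬p·¬q·r·s, p·q·r·s; the OR of those covers precisely the 0-outputs, and negating it yields F.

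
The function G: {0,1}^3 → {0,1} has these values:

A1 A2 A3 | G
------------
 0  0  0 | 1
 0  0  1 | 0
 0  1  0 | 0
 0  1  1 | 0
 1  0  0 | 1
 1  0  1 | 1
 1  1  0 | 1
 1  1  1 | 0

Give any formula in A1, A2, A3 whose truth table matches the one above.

Collect the rows where G=1 — (0,0,0), (1,0,0), (1,0,1), (1,1,0) — and write one minterm per row: ¬A1·¬A2·¬A3, A1·¬A2·¬A3, A1·¬A2·A3, A1·A2·¬A3. Their union (logical OR) reproduces the table exactly.

G(A1, A2, A3) = ((((NOT A1 AND NOT A2) AND NOT A3) OR ((A1 AND NOT A2) AND NOT A3)) OR ((A1 AND NOT A2) AND A3)) OR ((A1 AND A2) AND NOT A3)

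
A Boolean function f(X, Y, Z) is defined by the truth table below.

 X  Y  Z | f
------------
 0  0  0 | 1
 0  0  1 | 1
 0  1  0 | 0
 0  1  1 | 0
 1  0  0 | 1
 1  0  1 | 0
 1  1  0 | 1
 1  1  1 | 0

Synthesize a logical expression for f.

The 1-rows are (0,0,0), (0,0,1), (1,0,0), (1,1,0). Each contributes one minterm — ¬X·¬Y·¬Z; ¬X·¬Y·Z; X·¬Y·¬Z; X·Y·¬Z — and their disjunction is a sum-of-products form of f.

f(X, Y, Z) = ((((X' · Y') · Z') + ((X' · Y') · Z)) + ((X · Y') · Z')) + ((X · Y) · Z')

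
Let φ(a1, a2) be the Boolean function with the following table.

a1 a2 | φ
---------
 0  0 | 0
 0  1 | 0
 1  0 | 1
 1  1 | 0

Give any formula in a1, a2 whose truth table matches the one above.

1 only at (1,0): a1 AND NOT a2.

φ(a1, a2) = a1 ∧ ¬a2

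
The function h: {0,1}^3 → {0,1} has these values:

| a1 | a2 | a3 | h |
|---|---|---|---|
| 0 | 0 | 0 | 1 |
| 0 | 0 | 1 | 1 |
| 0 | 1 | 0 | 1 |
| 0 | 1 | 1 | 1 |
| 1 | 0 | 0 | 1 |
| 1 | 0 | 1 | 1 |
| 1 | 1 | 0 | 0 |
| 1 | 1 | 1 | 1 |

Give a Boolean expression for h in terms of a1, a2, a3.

Only row (1,1,0) gives 0. So h is 1 everywhere except there — the complement of the minterm a1·a2·¬a3.

h(a1, a2, a3) = ((a1 · a2) · a3')'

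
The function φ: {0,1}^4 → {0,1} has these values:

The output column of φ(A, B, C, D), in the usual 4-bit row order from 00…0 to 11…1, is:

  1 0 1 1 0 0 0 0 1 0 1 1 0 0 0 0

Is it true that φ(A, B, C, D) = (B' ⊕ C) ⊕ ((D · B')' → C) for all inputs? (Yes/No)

Yes

Evaluate (B' ⊕ C) ⊕ ((D · B')' → C) on each row and compare to φ:
  A=0, B=0, C=0, D=0: formula gives 1, φ = 1 ✓
  A=0, B=0, C=0, D=1: formula gives 0, φ = 0 ✓
  A=0, B=0, C=1, D=0: formula gives 1, φ = 1 ✓
  A=0, B=0, C=1, D=1: formula gives 1, φ = 1 ✓
  … (the remaining 12 rows also agree.)
No disagreement on any input; they are logically equivalent.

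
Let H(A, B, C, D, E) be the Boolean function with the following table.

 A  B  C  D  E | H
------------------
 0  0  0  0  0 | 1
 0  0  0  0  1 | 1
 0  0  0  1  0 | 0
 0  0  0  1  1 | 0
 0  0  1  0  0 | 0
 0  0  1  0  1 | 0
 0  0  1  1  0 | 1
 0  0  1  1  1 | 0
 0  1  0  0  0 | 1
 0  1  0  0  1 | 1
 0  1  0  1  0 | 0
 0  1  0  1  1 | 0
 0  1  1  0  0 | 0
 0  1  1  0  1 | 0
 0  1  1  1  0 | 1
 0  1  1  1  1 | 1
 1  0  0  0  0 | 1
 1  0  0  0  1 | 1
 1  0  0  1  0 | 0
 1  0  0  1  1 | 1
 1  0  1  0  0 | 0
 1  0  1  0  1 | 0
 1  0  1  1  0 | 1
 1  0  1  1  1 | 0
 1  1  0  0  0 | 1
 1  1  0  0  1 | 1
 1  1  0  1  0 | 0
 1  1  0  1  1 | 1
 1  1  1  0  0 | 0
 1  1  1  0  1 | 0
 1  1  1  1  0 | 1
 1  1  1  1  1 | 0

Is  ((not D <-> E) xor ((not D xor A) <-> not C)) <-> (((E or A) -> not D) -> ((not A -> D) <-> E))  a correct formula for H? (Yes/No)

No

Evaluate ((not D <-> E) xor ((not D xor A) <-> not C)) <-> (((E or A) -> not D) -> ((not A -> D) <-> E)) on each row and compare to H:
  A=0, B=0, C=0, D=0, E=0: formula gives 1, H = 1 ✓
  A=0, B=0, C=0, D=0, E=1: formula gives 1, H = 1 ✓
  A=0, B=0, C=0, D=1, E=0: formula gives 0, H = 0 ✓
  A=0, B=0, C=0, D=1, E=1: formula gives 0, H = 0 ✓
  …
  A=0, B=0, C=1, D=1, E=1: formula gives 1, but H = 0 ✗
Row (0,0,1,1,1) is a counterexample, so the formula is not equivalent to H.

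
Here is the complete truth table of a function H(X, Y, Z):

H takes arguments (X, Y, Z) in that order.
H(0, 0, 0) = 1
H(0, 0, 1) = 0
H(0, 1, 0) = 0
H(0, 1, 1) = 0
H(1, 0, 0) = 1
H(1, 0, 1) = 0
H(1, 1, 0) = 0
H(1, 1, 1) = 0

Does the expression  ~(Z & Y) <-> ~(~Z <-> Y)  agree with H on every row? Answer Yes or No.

Yes

Evaluate ~(Z & Y) <-> ~(~Z <-> Y) on each row and compare to H:
  X=0, Y=0, Z=0: formula gives 1, H = 1 ✓
  X=0, Y=0, Z=1: formula gives 0, H = 0 ✓
  X=0, Y=1, Z=0: formula gives 0, H = 0 ✓
  X=0, Y=1, Z=1: formula gives 0, H = 0 ✓
  X=1, Y=0, Z=0: formula gives 1, H = 1 ✓
  …and likewise for the remaining 3 rows.
All 8 rows match — the expression computes H exactly.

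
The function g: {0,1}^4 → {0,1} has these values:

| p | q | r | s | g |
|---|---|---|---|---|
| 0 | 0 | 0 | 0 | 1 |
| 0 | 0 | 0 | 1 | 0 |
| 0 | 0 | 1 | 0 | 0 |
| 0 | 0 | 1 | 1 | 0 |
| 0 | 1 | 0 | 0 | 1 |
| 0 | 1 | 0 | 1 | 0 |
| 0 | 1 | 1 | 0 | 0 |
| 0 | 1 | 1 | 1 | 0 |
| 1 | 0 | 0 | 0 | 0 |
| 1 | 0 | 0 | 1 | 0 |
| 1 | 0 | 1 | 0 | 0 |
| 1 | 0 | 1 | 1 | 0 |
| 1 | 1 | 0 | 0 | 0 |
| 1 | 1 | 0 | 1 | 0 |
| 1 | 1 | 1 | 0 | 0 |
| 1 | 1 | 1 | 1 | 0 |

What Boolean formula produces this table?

g(p, q, r, s) = (((NOT p AND NOT q) AND NOT r) AND NOT s) OR (((NOT p AND q) AND NOT r) AND NOT s)

Collect the rows where g=1 — (0,0,0,0), (0,1,0,0) — and write one minterm per row: ¬p·¬q·¬r·¬s, ¬p·q·¬r·¬s. Their union (logical OR) reproduces the table exactly.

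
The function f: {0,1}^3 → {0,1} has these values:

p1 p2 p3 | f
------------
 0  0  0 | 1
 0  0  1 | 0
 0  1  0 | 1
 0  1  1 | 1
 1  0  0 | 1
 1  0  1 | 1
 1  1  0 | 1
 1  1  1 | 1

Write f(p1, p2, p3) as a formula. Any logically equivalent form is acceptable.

Only row (0,0,1) gives 0. So f is 1 everywhere except there — the complement of the minterm ¬p1·¬p2·p3.

f(p1, p2, p3) = ¬((¬p1 ∧ ¬p2) ∧ p3)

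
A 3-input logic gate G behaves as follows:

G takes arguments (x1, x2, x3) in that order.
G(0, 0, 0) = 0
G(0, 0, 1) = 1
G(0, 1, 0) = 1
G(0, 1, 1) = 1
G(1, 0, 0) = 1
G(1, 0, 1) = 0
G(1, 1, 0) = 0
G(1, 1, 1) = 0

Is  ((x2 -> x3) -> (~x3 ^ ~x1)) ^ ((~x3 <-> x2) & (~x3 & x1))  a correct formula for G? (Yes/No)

Evaluate ((x2 -> x3) -> (~x3 ^ ~x1)) ^ ((~x3 <-> x2) & (~x3 & x1)) on each row and compare to G:
  x1=0, x2=0, x3=0: formula gives 0, G = 0 ✓
  x1=0, x2=0, x3=1: formula gives 1, G = 1 ✓
  x1=0, x2=1, x3=0: formula gives 1, G = 1 ✓
  x1=0, x2=1, x3=1: formula gives 1, G = 1 ✓
  x1=1, x2=0, x3=0: formula gives 1, G = 1 ✓
  … (the remaining 3 rows also agree.)
Every row agrees, so the formula is equivalent.

Yes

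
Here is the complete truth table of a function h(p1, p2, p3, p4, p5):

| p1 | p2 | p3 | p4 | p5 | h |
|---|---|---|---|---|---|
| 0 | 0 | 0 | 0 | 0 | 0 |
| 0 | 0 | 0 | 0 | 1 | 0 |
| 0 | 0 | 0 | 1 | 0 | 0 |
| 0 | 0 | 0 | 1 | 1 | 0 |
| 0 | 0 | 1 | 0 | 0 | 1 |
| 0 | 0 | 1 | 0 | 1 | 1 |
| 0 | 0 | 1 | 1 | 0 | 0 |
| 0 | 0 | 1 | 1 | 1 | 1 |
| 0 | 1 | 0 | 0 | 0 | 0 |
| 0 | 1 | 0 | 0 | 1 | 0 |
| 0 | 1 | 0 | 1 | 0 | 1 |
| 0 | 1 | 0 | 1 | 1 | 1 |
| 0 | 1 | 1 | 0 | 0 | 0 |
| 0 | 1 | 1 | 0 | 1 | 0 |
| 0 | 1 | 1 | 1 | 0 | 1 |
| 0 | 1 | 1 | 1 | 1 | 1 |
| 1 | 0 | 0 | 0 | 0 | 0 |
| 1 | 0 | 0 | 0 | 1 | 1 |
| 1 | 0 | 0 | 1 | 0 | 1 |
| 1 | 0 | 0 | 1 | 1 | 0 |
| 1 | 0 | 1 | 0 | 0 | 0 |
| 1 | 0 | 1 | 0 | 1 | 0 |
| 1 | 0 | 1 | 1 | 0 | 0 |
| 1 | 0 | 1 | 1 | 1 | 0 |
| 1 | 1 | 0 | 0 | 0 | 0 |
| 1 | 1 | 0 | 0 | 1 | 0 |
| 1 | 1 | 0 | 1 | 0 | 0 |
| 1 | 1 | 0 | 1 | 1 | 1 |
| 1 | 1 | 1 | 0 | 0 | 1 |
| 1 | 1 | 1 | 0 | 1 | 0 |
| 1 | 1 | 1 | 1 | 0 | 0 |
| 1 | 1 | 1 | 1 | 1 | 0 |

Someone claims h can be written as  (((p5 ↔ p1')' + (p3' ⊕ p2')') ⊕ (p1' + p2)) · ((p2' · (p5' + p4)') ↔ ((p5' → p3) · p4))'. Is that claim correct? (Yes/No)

Check the formula against h row by row:
  p1=0, p2=0, p3=0, p4=0, p5=0: formula gives 0, h = 0 ✓
  p1=0, p2=0, p3=0, p4=0, p5=1: formula gives 0, h = 0 ✓
  p1=0, p2=0, p3=0, p4=1, p5=0: formula gives 0, h = 0 ✓
  p1=0, p2=0, p3=0, p4=1, p5=1: formula gives 0, h = 0 ✓
  p1=0, p2=0, p3=1, p4=0, p5=0: formula gives 0, but h = 1 ✗
Since they disagree at (0,0,1,0,0), the expression is not a correct formula for h.

No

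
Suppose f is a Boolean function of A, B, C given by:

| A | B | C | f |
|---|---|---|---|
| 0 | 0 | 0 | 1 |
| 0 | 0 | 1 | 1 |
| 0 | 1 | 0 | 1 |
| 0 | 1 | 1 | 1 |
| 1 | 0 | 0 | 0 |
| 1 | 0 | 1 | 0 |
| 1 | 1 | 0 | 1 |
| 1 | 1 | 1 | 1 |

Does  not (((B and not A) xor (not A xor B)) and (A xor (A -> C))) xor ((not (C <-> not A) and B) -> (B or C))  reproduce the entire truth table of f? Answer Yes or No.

Evaluate not (((B and not A) xor (not A xor B)) and (A xor (A -> C))) xor ((not (C <-> not A) and B) -> (B or C)) on each row and compare to f:
  A=0, B=0, C=0: formula gives 1, f = 1 ✓
  A=0, B=0, C=1: formula gives 1, f = 1 ✓
  A=0, B=1, C=0: formula gives 1, f = 1 ✓
  A=0, B=1, C=1: formula gives 1, f = 1 ✓
  A=1, B=0, C=0: formula gives 0, f = 0 ✓
  …
  A=1, B=1, C=1: formula gives 0, but f = 1 ✗
A single disagreement suffices: at (1,1,1) they differ, so the formula does not compute f.

No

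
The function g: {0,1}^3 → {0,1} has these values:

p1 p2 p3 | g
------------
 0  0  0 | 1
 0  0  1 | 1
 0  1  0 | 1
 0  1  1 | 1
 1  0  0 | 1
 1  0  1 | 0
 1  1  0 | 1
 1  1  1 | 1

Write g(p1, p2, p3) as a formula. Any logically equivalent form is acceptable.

g(p1, p2, p3) = ((p1 · p2') · p3)'

g is 0 on exactly one input, (1,0,1), whose minterm is p1·¬p2·p3. So g is the negation of that single conjunction.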